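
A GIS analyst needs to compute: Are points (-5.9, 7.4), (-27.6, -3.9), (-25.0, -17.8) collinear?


Cross product: ((-27.6)-(-5.9))*((-17.8)-7.4) - ((-3.9)-7.4)*((-25)-(-5.9))
= 331.01

No, not collinear


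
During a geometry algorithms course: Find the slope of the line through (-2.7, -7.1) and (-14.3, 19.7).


slope = (y2-y1)/(x2-x1) = (19.7-(-7.1))/((-14.3)-(-2.7)) = 26.8/(-11.6) = -2.3103

-2.3103


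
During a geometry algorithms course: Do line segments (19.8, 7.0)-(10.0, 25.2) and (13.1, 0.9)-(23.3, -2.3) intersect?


Cross products: d1=83.66, d2=237.94, d3=181.72, d4=27.44
d1*d2 < 0 and d3*d4 < 0? no

No, they don't intersect


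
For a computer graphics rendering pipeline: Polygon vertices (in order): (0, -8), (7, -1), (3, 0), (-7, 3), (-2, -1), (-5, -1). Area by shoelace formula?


Shoelace sum: (0*(-1) - 7*(-8)) + (7*0 - 3*(-1)) + (3*3 - (-7)*0) + ((-7)*(-1) - (-2)*3) + ((-2)*(-1) - (-5)*(-1)) + ((-5)*(-8) - 0*(-1))
= 118
Area = |118|/2 = 59

59


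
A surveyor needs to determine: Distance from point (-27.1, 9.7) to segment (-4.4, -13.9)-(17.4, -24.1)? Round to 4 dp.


Project P onto AB: t = 0 (clamped to [0,1])
Closest point on segment: (-4.4, -13.9)
Distance: 32.7452

32.7452


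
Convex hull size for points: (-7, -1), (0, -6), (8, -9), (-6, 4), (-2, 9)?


Convex hull vertices (CCW): (-7, -1), (0, -6), (8, -9), (-2, 9), (-6, 4)
Count = 5

5


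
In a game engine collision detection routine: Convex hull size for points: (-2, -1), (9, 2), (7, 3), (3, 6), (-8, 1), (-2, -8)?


Convex hull vertices (CCW): (-8, 1), (-2, -8), (9, 2), (3, 6)
Count = 4

4


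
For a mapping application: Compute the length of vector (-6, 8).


|u| = sqrt((-6)^2 + 8^2) = sqrt(100) = 10

10


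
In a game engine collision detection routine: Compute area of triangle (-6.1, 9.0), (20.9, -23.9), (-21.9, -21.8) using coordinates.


Area = |x_A(y_B-y_C) + x_B(y_C-y_A) + x_C(y_A-y_B)|/2
= |12.81 + (-643.72) + (-720.51)|/2
= 1351.42/2 = 675.71

675.71


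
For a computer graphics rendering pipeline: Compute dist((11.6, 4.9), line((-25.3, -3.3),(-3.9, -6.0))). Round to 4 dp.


|cross product| = 275.11
|line direction| = sqrt(465.25) = 21.5697
Distance = 275.11/sqrt(465.25) = 12.7545

12.7545


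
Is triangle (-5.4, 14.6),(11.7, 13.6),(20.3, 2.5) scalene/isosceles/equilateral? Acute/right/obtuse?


Side lengths squared: AB^2=293.41, BC^2=197.17, CA^2=806.9
Sorted: [197.17, 293.41, 806.9]
By sides: Scalene, By angles: Obtuse

Scalene, Obtuse


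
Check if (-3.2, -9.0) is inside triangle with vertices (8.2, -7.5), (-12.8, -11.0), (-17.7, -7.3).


Cross products: AB x AP = -8.4, BC x BP = -45.32, CA x CP = -41.13
All same sign? yes

Yes, inside


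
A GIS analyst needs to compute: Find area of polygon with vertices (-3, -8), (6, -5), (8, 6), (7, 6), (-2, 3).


Shoelace sum: ((-3)*(-5) - 6*(-8)) + (6*6 - 8*(-5)) + (8*6 - 7*6) + (7*3 - (-2)*6) + ((-2)*(-8) - (-3)*3)
= 203
Area = |203|/2 = 101.5

101.5


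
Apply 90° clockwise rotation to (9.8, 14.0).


90° CW: (x,y) -> (y, -x)
(9.8,14) -> (14, -9.8)

(14, -9.8)


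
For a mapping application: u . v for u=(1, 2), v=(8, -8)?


u . v = u_x*v_x + u_y*v_y = 1*8 + 2*(-8)
= 8 + (-16) = -8

-8


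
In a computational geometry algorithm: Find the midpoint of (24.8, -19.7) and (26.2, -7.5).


M = ((24.8+26.2)/2, ((-19.7)+(-7.5))/2)
= (25.5, -13.6)

(25.5, -13.6)


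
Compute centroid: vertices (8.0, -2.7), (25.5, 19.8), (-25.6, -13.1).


Centroid = ((x_A+x_B+x_C)/3, (y_A+y_B+y_C)/3)
= ((8+25.5+(-25.6))/3, ((-2.7)+19.8+(-13.1))/3)
= (2.6333, 1.3333)

(2.6333, 1.3333)


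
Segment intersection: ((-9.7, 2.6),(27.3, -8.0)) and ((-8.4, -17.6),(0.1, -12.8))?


Cross products: d1=177.94, d2=-89.76, d3=-733.62, d4=-465.92
d1*d2 < 0 and d3*d4 < 0? no

No, they don't intersect


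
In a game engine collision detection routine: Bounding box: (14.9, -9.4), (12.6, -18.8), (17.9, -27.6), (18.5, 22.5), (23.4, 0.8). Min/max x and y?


x range: [12.6, 23.4]
y range: [-27.6, 22.5]
Bounding box: (12.6,-27.6) to (23.4,22.5)

(12.6,-27.6) to (23.4,22.5)


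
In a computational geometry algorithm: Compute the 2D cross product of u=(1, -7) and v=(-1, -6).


u x v = u_x*v_y - u_y*v_x = 1*(-6) - (-7)*(-1)
= (-6) - 7 = -13

-13


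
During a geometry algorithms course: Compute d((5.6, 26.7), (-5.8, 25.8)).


dx=-11.4, dy=-0.9
d^2 = (-11.4)^2 + (-0.9)^2 = 130.77
d = sqrt(130.77) = 11.4355

11.4355


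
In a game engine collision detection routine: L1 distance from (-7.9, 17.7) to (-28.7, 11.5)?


|(-7.9)-(-28.7)| + |17.7-11.5| = 20.8 + 6.2 = 27

27


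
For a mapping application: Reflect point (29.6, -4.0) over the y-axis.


Reflection over y-axis: (x,y) -> (-x,y)
(29.6, -4) -> (-29.6, -4)

(-29.6, -4)


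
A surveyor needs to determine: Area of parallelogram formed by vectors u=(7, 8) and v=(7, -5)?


|u x v| = |7*(-5) - 8*7|
= |(-35) - 56| = 91

91


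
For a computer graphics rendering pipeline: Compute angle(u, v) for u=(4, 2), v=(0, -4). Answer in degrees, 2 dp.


u.v = -8, |u| = sqrt(20) = 4.4721, |v| = sqrt(16) = 4
cos(theta) = u.v/(|u||v|) = -8/sqrt(320) = -0.447214
theta = acos(-0.447214) = 116.57 degrees

116.57 degrees


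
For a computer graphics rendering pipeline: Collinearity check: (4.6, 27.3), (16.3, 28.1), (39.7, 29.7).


Cross product: (16.3-4.6)*(29.7-27.3) - (28.1-27.3)*(39.7-4.6)
= 0

Yes, collinear


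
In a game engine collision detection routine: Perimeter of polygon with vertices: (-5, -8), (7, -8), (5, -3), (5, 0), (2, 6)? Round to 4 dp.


Sides: (-5, -8)->(7, -8): sqrt(144) = 12, (7, -8)->(5, -3): sqrt(29) = 5.385165, (5, -3)->(5, 0): sqrt(9) = 3, (5, 0)->(2, 6): sqrt(45) = 6.708204, (2, 6)->(-5, -8): sqrt(245) = 15.652476
Sum = 42.745845
Perimeter = 42.7458

42.7458


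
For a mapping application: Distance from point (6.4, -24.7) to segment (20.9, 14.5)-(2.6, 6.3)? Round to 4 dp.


Project P onto AB: t = 1 (clamped to [0,1])
Closest point on segment: (2.6, 6.3)
Distance: 31.232

31.232


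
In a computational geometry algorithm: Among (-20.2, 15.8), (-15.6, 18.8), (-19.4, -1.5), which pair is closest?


d(P0,P1) = 5.4918, d(P0,P2) = 17.3185, d(P1,P2) = 20.6526
Closest: P0 and P1

Closest pair: (-20.2, 15.8) and (-15.6, 18.8), distance = 5.4918


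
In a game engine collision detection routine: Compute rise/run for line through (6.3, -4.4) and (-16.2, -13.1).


slope = (y2-y1)/(x2-x1) = ((-13.1)-(-4.4))/((-16.2)-6.3) = (-8.7)/(-22.5) = 0.3867

0.3867


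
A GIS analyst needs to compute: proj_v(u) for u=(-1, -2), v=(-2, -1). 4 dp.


u.v = 4, |v| = sqrt(5) = 2.2361
Scalar projection = u.v / |v| = 4 / sqrt(5) = 1.7889

1.7889


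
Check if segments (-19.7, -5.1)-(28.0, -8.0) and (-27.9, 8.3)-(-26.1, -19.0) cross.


Cross products: d1=199.74, d2=1496.73, d3=615.4, d4=-681.59
d1*d2 < 0 and d3*d4 < 0? no

No, they don't intersect


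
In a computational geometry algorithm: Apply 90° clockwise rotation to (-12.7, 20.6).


90° CW: (x,y) -> (y, -x)
(-12.7,20.6) -> (20.6, 12.7)

(20.6, 12.7)


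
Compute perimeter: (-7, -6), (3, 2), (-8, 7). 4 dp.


Sides: (-7, -6)->(3, 2): sqrt(164) = 12.806248, (3, 2)->(-8, 7): sqrt(146) = 12.083046, (-8, 7)->(-7, -6): sqrt(170) = 13.038405
Sum = 37.927699
Perimeter = 37.9277

37.9277


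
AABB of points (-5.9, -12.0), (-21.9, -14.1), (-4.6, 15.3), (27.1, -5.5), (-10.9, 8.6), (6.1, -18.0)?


x range: [-21.9, 27.1]
y range: [-18, 15.3]
Bounding box: (-21.9,-18) to (27.1,15.3)

(-21.9,-18) to (27.1,15.3)


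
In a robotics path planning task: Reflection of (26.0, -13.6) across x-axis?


Reflection over x-axis: (x,y) -> (x,-y)
(26, -13.6) -> (26, 13.6)

(26, 13.6)


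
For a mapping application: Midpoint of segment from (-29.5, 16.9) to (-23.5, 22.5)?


M = (((-29.5)+(-23.5))/2, (16.9+22.5)/2)
= (-26.5, 19.7)

(-26.5, 19.7)


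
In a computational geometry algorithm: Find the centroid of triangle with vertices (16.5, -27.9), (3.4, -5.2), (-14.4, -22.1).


Centroid = ((x_A+x_B+x_C)/3, (y_A+y_B+y_C)/3)
= ((16.5+3.4+(-14.4))/3, ((-27.9)+(-5.2)+(-22.1))/3)
= (1.8333, -18.4)

(1.8333, -18.4)


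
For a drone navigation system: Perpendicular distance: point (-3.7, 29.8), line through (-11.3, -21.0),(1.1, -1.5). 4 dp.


|cross product| = 481.72
|line direction| = sqrt(534.01) = 23.1087
Distance = 481.72/sqrt(534.01) = 20.8459

20.8459


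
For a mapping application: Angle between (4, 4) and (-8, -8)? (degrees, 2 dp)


u.v = -64, |u| = sqrt(32) = 5.6569, |v| = sqrt(128) = 11.3137
cos(theta) = u.v/(|u||v|) = -64/sqrt(4096) = -1
theta = acos(-1) = 180 degrees

180 degrees


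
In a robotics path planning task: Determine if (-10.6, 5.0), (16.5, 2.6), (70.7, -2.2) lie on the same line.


Cross product: (16.5-(-10.6))*((-2.2)-5) - (2.6-5)*(70.7-(-10.6))
= 0

Yes, collinear


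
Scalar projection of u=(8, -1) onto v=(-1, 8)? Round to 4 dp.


u.v = -16, |v| = sqrt(65) = 8.0623
Scalar projection = u.v / |v| = -16 / sqrt(65) = -1.9846

-1.9846


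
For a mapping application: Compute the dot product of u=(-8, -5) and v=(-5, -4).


u . v = u_x*v_x + u_y*v_y = (-8)*(-5) + (-5)*(-4)
= 40 + 20 = 60

60


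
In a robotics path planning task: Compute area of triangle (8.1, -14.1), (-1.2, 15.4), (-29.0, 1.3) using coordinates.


Area = |x_A(y_B-y_C) + x_B(y_C-y_A) + x_C(y_A-y_B)|/2
= |114.21 + (-18.48) + 855.5|/2
= 951.23/2 = 475.615

475.615


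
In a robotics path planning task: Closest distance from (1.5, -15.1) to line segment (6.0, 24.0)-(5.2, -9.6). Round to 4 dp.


Project P onto AB: t = 1 (clamped to [0,1])
Closest point on segment: (5.2, -9.6)
Distance: 6.6287

6.6287


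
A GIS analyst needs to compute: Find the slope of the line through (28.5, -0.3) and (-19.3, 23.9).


slope = (y2-y1)/(x2-x1) = (23.9-(-0.3))/((-19.3)-28.5) = 24.2/(-47.8) = -0.5063

-0.5063


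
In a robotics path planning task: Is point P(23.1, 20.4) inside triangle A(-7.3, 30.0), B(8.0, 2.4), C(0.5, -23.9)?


Cross products: AB x AP = 692.16, BC x BP = 262.13, CA x CP = -1563.68
All same sign? no

No, outside


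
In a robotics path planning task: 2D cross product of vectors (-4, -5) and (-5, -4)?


u x v = u_x*v_y - u_y*v_x = (-4)*(-4) - (-5)*(-5)
= 16 - 25 = -9

-9


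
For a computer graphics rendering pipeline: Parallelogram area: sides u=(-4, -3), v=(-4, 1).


|u x v| = |(-4)*1 - (-3)*(-4)|
= |(-4) - 12| = 16

16


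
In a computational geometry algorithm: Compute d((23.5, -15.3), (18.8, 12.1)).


dx=-4.7, dy=27.4
d^2 = (-4.7)^2 + 27.4^2 = 772.85
d = sqrt(772.85) = 27.8002

27.8002


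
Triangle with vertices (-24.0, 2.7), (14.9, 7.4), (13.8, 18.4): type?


Side lengths squared: AB^2=1535.3, BC^2=122.21, CA^2=1675.33
Sorted: [122.21, 1535.3, 1675.33]
By sides: Scalene, By angles: Obtuse

Scalene, Obtuse


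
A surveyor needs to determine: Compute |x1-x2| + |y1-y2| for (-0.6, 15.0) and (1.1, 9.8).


|(-0.6)-1.1| + |15-9.8| = 1.7 + 5.2 = 6.9

6.9


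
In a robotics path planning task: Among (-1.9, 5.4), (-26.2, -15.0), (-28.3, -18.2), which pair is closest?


d(P0,P1) = 31.7277, d(P0,P2) = 35.4107, d(P1,P2) = 3.8275
Closest: P1 and P2

Closest pair: (-26.2, -15.0) and (-28.3, -18.2), distance = 3.8275


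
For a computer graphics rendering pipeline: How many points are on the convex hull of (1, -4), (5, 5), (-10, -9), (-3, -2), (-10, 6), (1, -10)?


Convex hull vertices (CCW): (-10, -9), (1, -10), (5, 5), (-10, 6)
Count = 4

4


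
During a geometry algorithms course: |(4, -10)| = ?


|u| = sqrt(4^2 + (-10)^2) = sqrt(116) = 10.7703

10.7703


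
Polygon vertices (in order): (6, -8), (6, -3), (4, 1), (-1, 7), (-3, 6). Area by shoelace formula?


Shoelace sum: (6*(-3) - 6*(-8)) + (6*1 - 4*(-3)) + (4*7 - (-1)*1) + ((-1)*6 - (-3)*7) + ((-3)*(-8) - 6*6)
= 80
Area = |80|/2 = 40

40


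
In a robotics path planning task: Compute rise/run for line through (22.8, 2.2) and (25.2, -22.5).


slope = (y2-y1)/(x2-x1) = ((-22.5)-2.2)/(25.2-22.8) = (-24.7)/2.4 = -10.2917

-10.2917


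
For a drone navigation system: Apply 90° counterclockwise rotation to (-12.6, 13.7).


90° CCW: (x,y) -> (-y, x)
(-12.6,13.7) -> (-13.7, -12.6)

(-13.7, -12.6)


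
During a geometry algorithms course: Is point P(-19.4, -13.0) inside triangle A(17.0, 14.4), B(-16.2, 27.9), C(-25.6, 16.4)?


Cross products: AB x AP = 1401.08, BC x BP = 347.66, CA x CP = -1240.04
All same sign? no

No, outside


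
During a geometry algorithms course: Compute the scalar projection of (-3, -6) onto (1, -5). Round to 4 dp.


u.v = 27, |v| = sqrt(26) = 5.099
Scalar projection = u.v / |v| = 27 / sqrt(26) = 5.2951

5.2951


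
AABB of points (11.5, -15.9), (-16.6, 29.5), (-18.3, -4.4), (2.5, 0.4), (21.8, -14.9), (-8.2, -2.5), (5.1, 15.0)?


x range: [-18.3, 21.8]
y range: [-15.9, 29.5]
Bounding box: (-18.3,-15.9) to (21.8,29.5)

(-18.3,-15.9) to (21.8,29.5)


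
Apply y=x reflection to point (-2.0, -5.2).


Reflection over y=x: (x,y) -> (y,x)
(-2, -5.2) -> (-5.2, -2)

(-5.2, -2)


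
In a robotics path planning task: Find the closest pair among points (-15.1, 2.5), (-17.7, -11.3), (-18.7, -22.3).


d(P0,P1) = 14.0428, d(P0,P2) = 25.0599, d(P1,P2) = 11.0454
Closest: P1 and P2

Closest pair: (-17.7, -11.3) and (-18.7, -22.3), distance = 11.0454


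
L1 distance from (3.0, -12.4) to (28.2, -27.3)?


|3-28.2| + |(-12.4)-(-27.3)| = 25.2 + 14.9 = 40.1

40.1


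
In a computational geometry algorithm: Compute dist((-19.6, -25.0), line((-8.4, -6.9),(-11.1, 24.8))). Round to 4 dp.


|cross product| = 403.91
|line direction| = sqrt(1012.18) = 31.8148
Distance = 403.91/sqrt(1012.18) = 12.6957

12.6957


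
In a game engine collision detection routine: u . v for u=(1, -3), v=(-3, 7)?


u . v = u_x*v_x + u_y*v_y = 1*(-3) + (-3)*7
= (-3) + (-21) = -24

-24


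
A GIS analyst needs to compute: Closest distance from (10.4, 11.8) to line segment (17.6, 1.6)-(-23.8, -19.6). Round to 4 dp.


Project P onto AB: t = 0.0378 (clamped to [0,1])
Closest point on segment: (16.0339, 0.798)
Distance: 12.3606

12.3606


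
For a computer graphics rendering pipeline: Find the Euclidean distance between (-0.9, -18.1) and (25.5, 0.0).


dx=26.4, dy=18.1
d^2 = 26.4^2 + 18.1^2 = 1024.57
d = sqrt(1024.57) = 32.0089

32.0089


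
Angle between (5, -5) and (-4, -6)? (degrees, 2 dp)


u.v = 10, |u| = sqrt(50) = 7.0711, |v| = sqrt(52) = 7.2111
cos(theta) = u.v/(|u||v|) = 10/sqrt(2600) = 0.196116
theta = acos(0.196116) = 78.69 degrees

78.69 degrees


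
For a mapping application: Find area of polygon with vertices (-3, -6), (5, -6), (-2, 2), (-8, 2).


Shoelace sum: ((-3)*(-6) - 5*(-6)) + (5*2 - (-2)*(-6)) + ((-2)*2 - (-8)*2) + ((-8)*(-6) - (-3)*2)
= 112
Area = |112|/2 = 56

56


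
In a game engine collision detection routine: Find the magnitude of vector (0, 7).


|u| = sqrt(0^2 + 7^2) = sqrt(49) = 7

7


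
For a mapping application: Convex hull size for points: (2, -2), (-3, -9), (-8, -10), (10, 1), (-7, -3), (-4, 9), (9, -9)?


Convex hull vertices (CCW): (-8, -10), (9, -9), (10, 1), (-4, 9), (-7, -3)
Count = 5

5


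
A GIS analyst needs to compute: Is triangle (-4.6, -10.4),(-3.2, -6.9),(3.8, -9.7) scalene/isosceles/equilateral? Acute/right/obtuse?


Side lengths squared: AB^2=14.21, BC^2=56.84, CA^2=71.05
Sorted: [14.21, 56.84, 71.05]
By sides: Scalene, By angles: Right

Scalene, Right


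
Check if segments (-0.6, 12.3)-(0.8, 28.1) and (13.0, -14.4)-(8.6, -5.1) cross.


Cross products: d1=9, d2=-73.54, d3=-252.26, d4=-169.72
d1*d2 < 0 and d3*d4 < 0? no

No, they don't intersect


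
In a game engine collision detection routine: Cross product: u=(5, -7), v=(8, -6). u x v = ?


u x v = u_x*v_y - u_y*v_x = 5*(-6) - (-7)*8
= (-30) - (-56) = 26

26


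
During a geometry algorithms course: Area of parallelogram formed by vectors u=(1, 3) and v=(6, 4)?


|u x v| = |1*4 - 3*6|
= |4 - 18| = 14

14


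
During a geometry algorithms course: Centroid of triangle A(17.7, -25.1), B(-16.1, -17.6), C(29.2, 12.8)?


Centroid = ((x_A+x_B+x_C)/3, (y_A+y_B+y_C)/3)
= ((17.7+(-16.1)+29.2)/3, ((-25.1)+(-17.6)+12.8)/3)
= (10.2667, -9.9667)

(10.2667, -9.9667)


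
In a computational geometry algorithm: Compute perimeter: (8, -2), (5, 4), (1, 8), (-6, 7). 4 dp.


Sides: (8, -2)->(5, 4): sqrt(45) = 6.708204, (5, 4)->(1, 8): sqrt(32) = 5.656854, (1, 8)->(-6, 7): sqrt(50) = 7.071068, (-6, 7)->(8, -2): sqrt(277) = 16.643317
Sum = 36.079443
Perimeter = 36.0794

36.0794


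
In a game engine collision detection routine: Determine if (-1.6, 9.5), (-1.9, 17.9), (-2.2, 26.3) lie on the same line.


Cross product: ((-1.9)-(-1.6))*(26.3-9.5) - (17.9-9.5)*((-2.2)-(-1.6))
= 0

Yes, collinear


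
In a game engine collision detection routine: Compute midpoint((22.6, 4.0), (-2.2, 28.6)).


M = ((22.6+(-2.2))/2, (4+28.6)/2)
= (10.2, 16.3)

(10.2, 16.3)


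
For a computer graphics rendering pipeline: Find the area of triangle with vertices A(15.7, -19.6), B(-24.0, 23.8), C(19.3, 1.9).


Area = |x_A(y_B-y_C) + x_B(y_C-y_A) + x_C(y_A-y_B)|/2
= |343.83 + (-516) + (-837.62)|/2
= 1009.79/2 = 504.895

504.895


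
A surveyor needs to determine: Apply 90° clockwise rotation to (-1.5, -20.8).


90° CW: (x,y) -> (y, -x)
(-1.5,-20.8) -> (-20.8, 1.5)

(-20.8, 1.5)


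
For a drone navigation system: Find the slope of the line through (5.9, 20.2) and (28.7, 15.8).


slope = (y2-y1)/(x2-x1) = (15.8-20.2)/(28.7-5.9) = (-4.4)/22.8 = -0.193

-0.193


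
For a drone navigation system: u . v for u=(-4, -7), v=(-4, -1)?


u . v = u_x*v_x + u_y*v_y = (-4)*(-4) + (-7)*(-1)
= 16 + 7 = 23

23


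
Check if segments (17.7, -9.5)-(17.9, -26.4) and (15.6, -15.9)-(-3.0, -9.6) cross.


Cross products: d1=-132.27, d2=180.81, d3=-36.77, d4=-349.85
d1*d2 < 0 and d3*d4 < 0? no

No, they don't intersect


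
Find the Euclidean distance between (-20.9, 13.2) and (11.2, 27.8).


dx=32.1, dy=14.6
d^2 = 32.1^2 + 14.6^2 = 1243.57
d = sqrt(1243.57) = 35.2643

35.2643


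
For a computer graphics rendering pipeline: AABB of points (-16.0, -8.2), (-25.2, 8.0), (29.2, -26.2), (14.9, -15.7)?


x range: [-25.2, 29.2]
y range: [-26.2, 8]
Bounding box: (-25.2,-26.2) to (29.2,8)

(-25.2,-26.2) to (29.2,8)


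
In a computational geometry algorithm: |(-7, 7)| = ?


|u| = sqrt((-7)^2 + 7^2) = sqrt(98) = 9.8995

9.8995


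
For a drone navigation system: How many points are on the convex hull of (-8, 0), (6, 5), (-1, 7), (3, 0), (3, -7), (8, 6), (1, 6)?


Convex hull vertices (CCW): (-8, 0), (3, -7), (8, 6), (-1, 7)
Count = 4

4


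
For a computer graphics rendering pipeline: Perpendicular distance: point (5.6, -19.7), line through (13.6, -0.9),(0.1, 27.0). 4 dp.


|cross product| = 477
|line direction| = sqrt(960.66) = 30.9945
Distance = 477/sqrt(960.66) = 15.3898

15.3898


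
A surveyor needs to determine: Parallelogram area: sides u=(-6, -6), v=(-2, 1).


|u x v| = |(-6)*1 - (-6)*(-2)|
= |(-6) - 12| = 18

18


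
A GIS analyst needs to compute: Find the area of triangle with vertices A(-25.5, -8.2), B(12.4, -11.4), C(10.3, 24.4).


Area = |x_A(y_B-y_C) + x_B(y_C-y_A) + x_C(y_A-y_B)|/2
= |912.9 + 404.24 + 32.96|/2
= 1350.1/2 = 675.05

675.05


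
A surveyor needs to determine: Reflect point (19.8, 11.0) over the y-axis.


Reflection over y-axis: (x,y) -> (-x,y)
(19.8, 11) -> (-19.8, 11)

(-19.8, 11)


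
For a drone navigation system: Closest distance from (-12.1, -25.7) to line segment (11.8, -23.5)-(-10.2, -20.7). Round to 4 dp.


Project P onto AB: t = 1 (clamped to [0,1])
Closest point on segment: (-10.2, -20.7)
Distance: 5.3488

5.3488


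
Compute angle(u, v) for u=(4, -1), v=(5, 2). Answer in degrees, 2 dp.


u.v = 18, |u| = sqrt(17) = 4.1231, |v| = sqrt(29) = 5.3852
cos(theta) = u.v/(|u||v|) = 18/sqrt(493) = 0.810679
theta = acos(0.810679) = 35.84 degrees

35.84 degrees


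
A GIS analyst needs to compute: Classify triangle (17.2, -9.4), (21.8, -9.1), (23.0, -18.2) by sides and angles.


Side lengths squared: AB^2=21.25, BC^2=84.25, CA^2=111.08
Sorted: [21.25, 84.25, 111.08]
By sides: Scalene, By angles: Obtuse

Scalene, Obtuse


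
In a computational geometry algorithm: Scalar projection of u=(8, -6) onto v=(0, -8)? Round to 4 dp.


u.v = 48, |v| = sqrt(64) = 8
Scalar projection = u.v / |v| = 48 / sqrt(64) = 6

6


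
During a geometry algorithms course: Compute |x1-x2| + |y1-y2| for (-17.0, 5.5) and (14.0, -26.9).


|(-17)-14| + |5.5-(-26.9)| = 31 + 32.4 = 63.4

63.4


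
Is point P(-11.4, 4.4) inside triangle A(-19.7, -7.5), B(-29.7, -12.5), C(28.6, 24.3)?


Cross products: AB x AP = -77.5, BC x BP = 311.83, CA x CP = -310.83
All same sign? no

No, outside


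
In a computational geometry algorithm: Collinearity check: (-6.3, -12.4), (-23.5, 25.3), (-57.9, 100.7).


Cross product: ((-23.5)-(-6.3))*(100.7-(-12.4)) - (25.3-(-12.4))*((-57.9)-(-6.3))
= 0

Yes, collinear


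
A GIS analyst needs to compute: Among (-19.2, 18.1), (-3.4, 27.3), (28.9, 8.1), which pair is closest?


d(P0,P1) = 18.2833, d(P0,P2) = 49.1285, d(P1,P2) = 37.5757
Closest: P0 and P1

Closest pair: (-19.2, 18.1) and (-3.4, 27.3), distance = 18.2833


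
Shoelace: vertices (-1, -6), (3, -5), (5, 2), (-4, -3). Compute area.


Shoelace sum: ((-1)*(-5) - 3*(-6)) + (3*2 - 5*(-5)) + (5*(-3) - (-4)*2) + ((-4)*(-6) - (-1)*(-3))
= 68
Area = |68|/2 = 34

34


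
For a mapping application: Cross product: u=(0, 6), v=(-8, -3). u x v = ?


u x v = u_x*v_y - u_y*v_x = 0*(-3) - 6*(-8)
= 0 - (-48) = 48

48


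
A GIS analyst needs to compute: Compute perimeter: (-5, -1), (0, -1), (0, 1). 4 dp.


Sides: (-5, -1)->(0, -1): sqrt(25) = 5, (0, -1)->(0, 1): sqrt(4) = 2, (0, 1)->(-5, -1): sqrt(29) = 5.385165
Sum = 12.385165
Perimeter = 12.3852

12.3852


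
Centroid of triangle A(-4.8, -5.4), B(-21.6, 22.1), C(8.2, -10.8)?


Centroid = ((x_A+x_B+x_C)/3, (y_A+y_B+y_C)/3)
= (((-4.8)+(-21.6)+8.2)/3, ((-5.4)+22.1+(-10.8))/3)
= (-6.0667, 1.9667)

(-6.0667, 1.9667)


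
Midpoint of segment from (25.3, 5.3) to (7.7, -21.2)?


M = ((25.3+7.7)/2, (5.3+(-21.2))/2)
= (16.5, -7.95)

(16.5, -7.95)


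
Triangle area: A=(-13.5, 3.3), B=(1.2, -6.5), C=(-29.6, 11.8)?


Area = |x_A(y_B-y_C) + x_B(y_C-y_A) + x_C(y_A-y_B)|/2
= |247.05 + 10.2 + (-290.08)|/2
= 32.83/2 = 16.415

16.415


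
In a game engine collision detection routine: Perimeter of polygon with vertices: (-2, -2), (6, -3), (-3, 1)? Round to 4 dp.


Sides: (-2, -2)->(6, -3): sqrt(65) = 8.062258, (6, -3)->(-3, 1): sqrt(97) = 9.848858, (-3, 1)->(-2, -2): sqrt(10) = 3.162278
Sum = 21.073394
Perimeter = 21.0734

21.0734


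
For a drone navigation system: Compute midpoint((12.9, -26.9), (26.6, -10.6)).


M = ((12.9+26.6)/2, ((-26.9)+(-10.6))/2)
= (19.75, -18.75)

(19.75, -18.75)


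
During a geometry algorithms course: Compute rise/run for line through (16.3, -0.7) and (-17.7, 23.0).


slope = (y2-y1)/(x2-x1) = (23-(-0.7))/((-17.7)-16.3) = 23.7/(-34) = -0.6971

-0.6971


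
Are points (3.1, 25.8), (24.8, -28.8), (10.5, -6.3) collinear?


Cross product: (24.8-3.1)*((-6.3)-25.8) - ((-28.8)-25.8)*(10.5-3.1)
= -292.53

No, not collinear


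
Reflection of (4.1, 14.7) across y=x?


Reflection over y=x: (x,y) -> (y,x)
(4.1, 14.7) -> (14.7, 4.1)

(14.7, 4.1)


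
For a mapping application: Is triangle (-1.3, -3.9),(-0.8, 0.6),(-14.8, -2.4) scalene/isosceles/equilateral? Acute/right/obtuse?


Side lengths squared: AB^2=20.5, BC^2=205, CA^2=184.5
Sorted: [20.5, 184.5, 205]
By sides: Scalene, By angles: Right

Scalene, Right


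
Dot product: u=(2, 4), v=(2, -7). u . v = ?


u . v = u_x*v_x + u_y*v_y = 2*2 + 4*(-7)
= 4 + (-28) = -24

-24


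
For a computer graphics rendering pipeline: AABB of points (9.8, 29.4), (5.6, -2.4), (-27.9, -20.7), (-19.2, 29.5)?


x range: [-27.9, 9.8]
y range: [-20.7, 29.5]
Bounding box: (-27.9,-20.7) to (9.8,29.5)

(-27.9,-20.7) to (9.8,29.5)


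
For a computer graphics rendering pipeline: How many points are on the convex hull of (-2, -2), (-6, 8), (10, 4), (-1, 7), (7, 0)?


Convex hull vertices (CCW): (-6, 8), (-2, -2), (7, 0), (10, 4), (-1, 7)
Count = 5

5


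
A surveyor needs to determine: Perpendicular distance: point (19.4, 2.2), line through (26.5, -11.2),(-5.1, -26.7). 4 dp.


|cross product| = 533.49
|line direction| = sqrt(1238.81) = 35.1967
Distance = 533.49/sqrt(1238.81) = 15.1574

15.1574


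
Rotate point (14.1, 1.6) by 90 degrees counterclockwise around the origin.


90° CCW: (x,y) -> (-y, x)
(14.1,1.6) -> (-1.6, 14.1)

(-1.6, 14.1)


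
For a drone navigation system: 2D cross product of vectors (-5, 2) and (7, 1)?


u x v = u_x*v_y - u_y*v_x = (-5)*1 - 2*7
= (-5) - 14 = -19

-19


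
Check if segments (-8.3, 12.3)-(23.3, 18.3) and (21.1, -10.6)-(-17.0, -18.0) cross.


Cross products: d1=-1090.05, d2=-1084.81, d3=-900.04, d4=-905.28
d1*d2 < 0 and d3*d4 < 0? no

No, they don't intersect


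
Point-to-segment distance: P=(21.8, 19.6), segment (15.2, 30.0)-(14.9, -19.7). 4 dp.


Project P onto AB: t = 0.2084 (clamped to [0,1])
Closest point on segment: (15.1375, 19.6402)
Distance: 6.6627

6.6627


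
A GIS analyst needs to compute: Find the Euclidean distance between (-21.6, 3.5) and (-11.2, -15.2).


dx=10.4, dy=-18.7
d^2 = 10.4^2 + (-18.7)^2 = 457.85
d = sqrt(457.85) = 21.3974

21.3974


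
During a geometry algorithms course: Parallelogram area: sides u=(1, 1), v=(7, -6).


|u x v| = |1*(-6) - 1*7|
= |(-6) - 7| = 13

13


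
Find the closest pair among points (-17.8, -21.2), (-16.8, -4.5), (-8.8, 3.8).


d(P0,P1) = 16.7299, d(P0,P2) = 26.5707, d(P1,P2) = 11.5278
Closest: P1 and P2

Closest pair: (-16.8, -4.5) and (-8.8, 3.8), distance = 11.5278


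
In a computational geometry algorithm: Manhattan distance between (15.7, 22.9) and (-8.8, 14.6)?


|15.7-(-8.8)| + |22.9-14.6| = 24.5 + 8.3 = 32.8

32.8


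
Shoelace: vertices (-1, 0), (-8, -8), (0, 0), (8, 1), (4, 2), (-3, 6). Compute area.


Shoelace sum: ((-1)*(-8) - (-8)*0) + ((-8)*0 - 0*(-8)) + (0*1 - 8*0) + (8*2 - 4*1) + (4*6 - (-3)*2) + ((-3)*0 - (-1)*6)
= 56
Area = |56|/2 = 28

28


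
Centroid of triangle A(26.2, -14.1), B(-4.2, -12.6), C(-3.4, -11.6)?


Centroid = ((x_A+x_B+x_C)/3, (y_A+y_B+y_C)/3)
= ((26.2+(-4.2)+(-3.4))/3, ((-14.1)+(-12.6)+(-11.6))/3)
= (6.2, -12.7667)

(6.2, -12.7667)


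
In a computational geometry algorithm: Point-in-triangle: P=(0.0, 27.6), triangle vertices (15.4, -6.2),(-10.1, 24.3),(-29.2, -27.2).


Cross products: AB x AP = -392.2, BC x BP = 457.12, CA x CP = 1830.88
All same sign? no

No, outside


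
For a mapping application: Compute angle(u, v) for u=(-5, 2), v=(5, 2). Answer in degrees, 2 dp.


u.v = -21, |u| = sqrt(29) = 5.3852, |v| = sqrt(29) = 5.3852
cos(theta) = u.v/(|u||v|) = -21/sqrt(841) = -0.724138
theta = acos(-0.724138) = 136.4 degrees

136.4 degrees


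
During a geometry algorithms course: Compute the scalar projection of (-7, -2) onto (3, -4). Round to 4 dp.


u.v = -13, |v| = sqrt(25) = 5
Scalar projection = u.v / |v| = -13 / sqrt(25) = -2.6

-2.6


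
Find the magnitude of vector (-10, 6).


|u| = sqrt((-10)^2 + 6^2) = sqrt(136) = 11.6619

11.6619


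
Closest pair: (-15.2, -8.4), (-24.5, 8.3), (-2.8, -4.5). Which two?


d(P0,P1) = 19.1149, d(P0,P2) = 12.9988, d(P1,P2) = 25.1938
Closest: P0 and P2

Closest pair: (-15.2, -8.4) and (-2.8, -4.5), distance = 12.9988


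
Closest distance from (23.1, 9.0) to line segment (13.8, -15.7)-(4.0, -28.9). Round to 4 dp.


Project P onto AB: t = 0 (clamped to [0,1])
Closest point on segment: (13.8, -15.7)
Distance: 26.3928

26.3928


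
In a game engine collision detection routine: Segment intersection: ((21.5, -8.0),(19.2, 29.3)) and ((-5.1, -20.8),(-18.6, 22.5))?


Cross products: d1=-1324.58, d2=-1728.54, d3=1021.62, d4=1425.58
d1*d2 < 0 and d3*d4 < 0? no

No, they don't intersect


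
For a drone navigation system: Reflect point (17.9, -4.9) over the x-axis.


Reflection over x-axis: (x,y) -> (x,-y)
(17.9, -4.9) -> (17.9, 4.9)

(17.9, 4.9)


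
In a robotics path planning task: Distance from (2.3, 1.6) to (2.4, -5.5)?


dx=0.1, dy=-7.1
d^2 = 0.1^2 + (-7.1)^2 = 50.42
d = sqrt(50.42) = 7.1007

7.1007


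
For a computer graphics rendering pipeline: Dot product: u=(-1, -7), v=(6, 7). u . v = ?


u . v = u_x*v_x + u_y*v_y = (-1)*6 + (-7)*7
= (-6) + (-49) = -55

-55


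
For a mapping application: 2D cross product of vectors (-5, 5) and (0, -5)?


u x v = u_x*v_y - u_y*v_x = (-5)*(-5) - 5*0
= 25 - 0 = 25

25


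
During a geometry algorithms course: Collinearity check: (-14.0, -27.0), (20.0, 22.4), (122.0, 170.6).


Cross product: (20-(-14))*(170.6-(-27)) - (22.4-(-27))*(122-(-14))
= 0

Yes, collinear


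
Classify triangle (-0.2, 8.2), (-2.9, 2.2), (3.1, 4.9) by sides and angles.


Side lengths squared: AB^2=43.29, BC^2=43.29, CA^2=21.78
Sorted: [21.78, 43.29, 43.29]
By sides: Isosceles, By angles: Acute

Isosceles, Acute


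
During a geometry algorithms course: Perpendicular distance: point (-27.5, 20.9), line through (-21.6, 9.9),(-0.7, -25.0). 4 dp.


|cross product| = 23.99
|line direction| = sqrt(1654.82) = 40.6795
Distance = 23.99/sqrt(1654.82) = 0.5897

0.5897


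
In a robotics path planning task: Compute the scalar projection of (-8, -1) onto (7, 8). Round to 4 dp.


u.v = -64, |v| = sqrt(113) = 10.6301
Scalar projection = u.v / |v| = -64 / sqrt(113) = -6.0206

-6.0206


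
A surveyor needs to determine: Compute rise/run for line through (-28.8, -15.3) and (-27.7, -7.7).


slope = (y2-y1)/(x2-x1) = ((-7.7)-(-15.3))/((-27.7)-(-28.8)) = 7.6/1.1 = 6.9091

6.9091


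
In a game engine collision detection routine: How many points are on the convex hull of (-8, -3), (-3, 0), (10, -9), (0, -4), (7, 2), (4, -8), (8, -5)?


Convex hull vertices (CCW): (-8, -3), (4, -8), (10, -9), (7, 2), (-3, 0)
Count = 5

5


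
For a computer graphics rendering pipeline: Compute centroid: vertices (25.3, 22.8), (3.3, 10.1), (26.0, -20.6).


Centroid = ((x_A+x_B+x_C)/3, (y_A+y_B+y_C)/3)
= ((25.3+3.3+26)/3, (22.8+10.1+(-20.6))/3)
= (18.2, 4.1)

(18.2, 4.1)


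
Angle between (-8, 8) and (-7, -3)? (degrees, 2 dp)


u.v = 32, |u| = sqrt(128) = 11.3137, |v| = sqrt(58) = 7.6158
cos(theta) = u.v/(|u||v|) = 32/sqrt(7424) = 0.371391
theta = acos(0.371391) = 68.2 degrees

68.2 degrees


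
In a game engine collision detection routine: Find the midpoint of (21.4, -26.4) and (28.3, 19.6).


M = ((21.4+28.3)/2, ((-26.4)+19.6)/2)
= (24.85, -3.4)

(24.85, -3.4)


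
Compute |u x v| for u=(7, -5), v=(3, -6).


|u x v| = |7*(-6) - (-5)*3|
= |(-42) - (-15)| = 27

27


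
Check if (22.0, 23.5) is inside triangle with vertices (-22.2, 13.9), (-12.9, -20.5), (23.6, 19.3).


Cross products: AB x AP = 1609.76, BC x BP = 216.98, CA x CP = -201
All same sign? no

No, outside


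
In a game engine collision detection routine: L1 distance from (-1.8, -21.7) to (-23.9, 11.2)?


|(-1.8)-(-23.9)| + |(-21.7)-11.2| = 22.1 + 32.9 = 55

55


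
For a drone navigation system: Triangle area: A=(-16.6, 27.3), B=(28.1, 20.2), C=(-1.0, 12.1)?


Area = |x_A(y_B-y_C) + x_B(y_C-y_A) + x_C(y_A-y_B)|/2
= |(-134.46) + (-427.12) + (-7.1)|/2
= 568.68/2 = 284.34

284.34


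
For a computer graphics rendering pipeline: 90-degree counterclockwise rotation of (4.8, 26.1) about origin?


90° CCW: (x,y) -> (-y, x)
(4.8,26.1) -> (-26.1, 4.8)

(-26.1, 4.8)


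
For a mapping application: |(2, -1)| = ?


|u| = sqrt(2^2 + (-1)^2) = sqrt(5) = 2.2361

2.2361


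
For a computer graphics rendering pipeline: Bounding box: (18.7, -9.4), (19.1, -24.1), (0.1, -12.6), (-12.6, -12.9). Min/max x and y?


x range: [-12.6, 19.1]
y range: [-24.1, -9.4]
Bounding box: (-12.6,-24.1) to (19.1,-9.4)

(-12.6,-24.1) to (19.1,-9.4)


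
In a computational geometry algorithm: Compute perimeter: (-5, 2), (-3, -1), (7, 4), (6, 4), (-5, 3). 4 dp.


Sides: (-5, 2)->(-3, -1): sqrt(13) = 3.605551, (-3, -1)->(7, 4): sqrt(125) = 11.18034, (7, 4)->(6, 4): sqrt(1) = 1, (6, 4)->(-5, 3): sqrt(122) = 11.045361, (-5, 3)->(-5, 2): sqrt(1) = 1
Sum = 27.831252
Perimeter = 27.8313

27.8313


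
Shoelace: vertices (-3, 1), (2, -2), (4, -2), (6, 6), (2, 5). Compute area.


Shoelace sum: ((-3)*(-2) - 2*1) + (2*(-2) - 4*(-2)) + (4*6 - 6*(-2)) + (6*5 - 2*6) + (2*1 - (-3)*5)
= 79
Area = |79|/2 = 39.5

39.5


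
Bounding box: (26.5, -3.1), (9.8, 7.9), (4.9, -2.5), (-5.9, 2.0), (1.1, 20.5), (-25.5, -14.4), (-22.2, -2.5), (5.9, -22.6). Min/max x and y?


x range: [-25.5, 26.5]
y range: [-22.6, 20.5]
Bounding box: (-25.5,-22.6) to (26.5,20.5)

(-25.5,-22.6) to (26.5,20.5)


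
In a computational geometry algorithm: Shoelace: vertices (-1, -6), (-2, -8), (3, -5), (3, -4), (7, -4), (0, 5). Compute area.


Shoelace sum: ((-1)*(-8) - (-2)*(-6)) + ((-2)*(-5) - 3*(-8)) + (3*(-4) - 3*(-5)) + (3*(-4) - 7*(-4)) + (7*5 - 0*(-4)) + (0*(-6) - (-1)*5)
= 89
Area = |89|/2 = 44.5

44.5


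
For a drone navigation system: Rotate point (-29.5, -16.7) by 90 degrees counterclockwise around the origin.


90° CCW: (x,y) -> (-y, x)
(-29.5,-16.7) -> (16.7, -29.5)

(16.7, -29.5)


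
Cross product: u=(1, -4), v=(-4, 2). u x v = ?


u x v = u_x*v_y - u_y*v_x = 1*2 - (-4)*(-4)
= 2 - 16 = -14

-14


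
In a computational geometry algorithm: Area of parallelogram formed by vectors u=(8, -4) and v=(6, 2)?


|u x v| = |8*2 - (-4)*6|
= |16 - (-24)| = 40

40


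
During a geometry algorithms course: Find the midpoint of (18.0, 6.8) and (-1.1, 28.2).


M = ((18+(-1.1))/2, (6.8+28.2)/2)
= (8.45, 17.5)

(8.45, 17.5)


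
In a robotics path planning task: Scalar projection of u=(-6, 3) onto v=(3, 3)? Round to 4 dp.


u.v = -9, |v| = sqrt(18) = 4.2426
Scalar projection = u.v / |v| = -9 / sqrt(18) = -2.1213

-2.1213


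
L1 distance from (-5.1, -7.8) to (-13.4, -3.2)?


|(-5.1)-(-13.4)| + |(-7.8)-(-3.2)| = 8.3 + 4.6 = 12.9

12.9


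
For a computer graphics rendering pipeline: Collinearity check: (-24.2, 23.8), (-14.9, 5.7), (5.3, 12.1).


Cross product: ((-14.9)-(-24.2))*(12.1-23.8) - (5.7-23.8)*(5.3-(-24.2))
= 425.14

No, not collinear


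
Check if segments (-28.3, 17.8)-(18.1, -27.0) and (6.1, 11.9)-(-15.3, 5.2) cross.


Cross products: d1=-356.74, d2=912.86, d3=1267.36, d4=-2.24
d1*d2 < 0 and d3*d4 < 0? yes

Yes, they intersect


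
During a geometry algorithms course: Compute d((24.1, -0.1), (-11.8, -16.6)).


dx=-35.9, dy=-16.5
d^2 = (-35.9)^2 + (-16.5)^2 = 1561.06
d = sqrt(1561.06) = 39.5103

39.5103


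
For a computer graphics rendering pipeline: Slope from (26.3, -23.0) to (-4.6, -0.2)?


slope = (y2-y1)/(x2-x1) = ((-0.2)-(-23))/((-4.6)-26.3) = 22.8/(-30.9) = -0.7379

-0.7379


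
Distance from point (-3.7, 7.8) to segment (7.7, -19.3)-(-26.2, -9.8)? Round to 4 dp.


Project P onto AB: t = 0.5195 (clamped to [0,1])
Closest point on segment: (-9.9113, -14.3647)
Distance: 23.0185

23.0185


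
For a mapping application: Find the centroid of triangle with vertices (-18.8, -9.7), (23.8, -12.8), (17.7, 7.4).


Centroid = ((x_A+x_B+x_C)/3, (y_A+y_B+y_C)/3)
= (((-18.8)+23.8+17.7)/3, ((-9.7)+(-12.8)+7.4)/3)
= (7.5667, -5.0333)

(7.5667, -5.0333)


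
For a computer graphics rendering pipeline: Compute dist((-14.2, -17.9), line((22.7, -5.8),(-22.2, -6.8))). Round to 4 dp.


|cross product| = 506.39
|line direction| = sqrt(2017.01) = 44.9111
Distance = 506.39/sqrt(2017.01) = 11.2754

11.2754


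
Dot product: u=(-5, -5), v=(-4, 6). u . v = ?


u . v = u_x*v_x + u_y*v_y = (-5)*(-4) + (-5)*6
= 20 + (-30) = -10

-10


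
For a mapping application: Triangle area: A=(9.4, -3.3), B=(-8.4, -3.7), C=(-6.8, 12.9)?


Area = |x_A(y_B-y_C) + x_B(y_C-y_A) + x_C(y_A-y_B)|/2
= |(-156.04) + (-136.08) + (-2.72)|/2
= 294.84/2 = 147.42

147.42


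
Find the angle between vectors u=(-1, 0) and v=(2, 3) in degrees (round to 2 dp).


u.v = -2, |u| = sqrt(1) = 1, |v| = sqrt(13) = 3.6056
cos(theta) = u.v/(|u||v|) = -2/sqrt(13) = -0.5547
theta = acos(-0.5547) = 123.69 degrees

123.69 degrees


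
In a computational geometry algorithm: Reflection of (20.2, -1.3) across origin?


Reflection over origin: (x,y) -> (-x,-y)
(20.2, -1.3) -> (-20.2, 1.3)

(-20.2, 1.3)


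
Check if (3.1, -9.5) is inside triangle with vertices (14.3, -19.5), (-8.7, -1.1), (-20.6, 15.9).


Cross products: AB x AP = -23.92, BC x BP = -100.64, CA x CP = -47.48
All same sign? yes

Yes, inside


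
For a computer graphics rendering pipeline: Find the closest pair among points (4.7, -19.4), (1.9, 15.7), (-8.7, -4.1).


d(P0,P1) = 35.2115, d(P0,P2) = 20.3384, d(P1,P2) = 22.4589
Closest: P0 and P2

Closest pair: (4.7, -19.4) and (-8.7, -4.1), distance = 20.3384


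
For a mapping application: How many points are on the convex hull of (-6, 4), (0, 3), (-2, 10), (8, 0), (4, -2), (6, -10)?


Convex hull vertices (CCW): (-6, 4), (6, -10), (8, 0), (-2, 10)
Count = 4

4


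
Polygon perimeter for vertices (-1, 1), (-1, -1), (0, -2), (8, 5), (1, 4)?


Sides: (-1, 1)->(-1, -1): sqrt(4) = 2, (-1, -1)->(0, -2): sqrt(2) = 1.414214, (0, -2)->(8, 5): sqrt(113) = 10.630146, (8, 5)->(1, 4): sqrt(50) = 7.071068, (1, 4)->(-1, 1): sqrt(13) = 3.605551
Sum = 24.720979
Perimeter = 24.721

24.721


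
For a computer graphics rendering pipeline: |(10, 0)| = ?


|u| = sqrt(10^2 + 0^2) = sqrt(100) = 10

10


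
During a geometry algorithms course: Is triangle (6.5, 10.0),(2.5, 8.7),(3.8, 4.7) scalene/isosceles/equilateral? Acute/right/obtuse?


Side lengths squared: AB^2=17.69, BC^2=17.69, CA^2=35.38
Sorted: [17.69, 17.69, 35.38]
By sides: Isosceles, By angles: Right

Isosceles, Right


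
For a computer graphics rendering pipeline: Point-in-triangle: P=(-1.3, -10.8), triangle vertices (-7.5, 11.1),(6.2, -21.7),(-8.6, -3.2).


Cross products: AB x AP = -96.67, BC x BP = -22.57, CA x CP = -112.75
All same sign? yes

Yes, inside


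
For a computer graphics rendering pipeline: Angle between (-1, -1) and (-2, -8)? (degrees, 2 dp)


u.v = 10, |u| = sqrt(2) = 1.4142, |v| = sqrt(68) = 8.2462
cos(theta) = u.v/(|u||v|) = 10/sqrt(136) = 0.857493
theta = acos(0.857493) = 30.96 degrees

30.96 degrees


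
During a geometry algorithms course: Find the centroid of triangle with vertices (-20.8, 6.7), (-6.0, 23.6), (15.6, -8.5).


Centroid = ((x_A+x_B+x_C)/3, (y_A+y_B+y_C)/3)
= (((-20.8)+(-6)+15.6)/3, (6.7+23.6+(-8.5))/3)
= (-3.7333, 7.2667)

(-3.7333, 7.2667)


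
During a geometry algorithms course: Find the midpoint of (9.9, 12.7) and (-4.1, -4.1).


M = ((9.9+(-4.1))/2, (12.7+(-4.1))/2)
= (2.9, 4.3)

(2.9, 4.3)


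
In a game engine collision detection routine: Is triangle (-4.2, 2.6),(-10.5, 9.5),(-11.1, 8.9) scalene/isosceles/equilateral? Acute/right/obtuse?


Side lengths squared: AB^2=87.3, BC^2=0.72, CA^2=87.3
Sorted: [0.72, 87.3, 87.3]
By sides: Isosceles, By angles: Acute

Isosceles, Acute


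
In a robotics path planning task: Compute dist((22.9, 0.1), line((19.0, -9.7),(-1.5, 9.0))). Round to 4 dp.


|cross product| = 273.83
|line direction| = sqrt(769.94) = 27.7478
Distance = 273.83/sqrt(769.94) = 9.8685

9.8685


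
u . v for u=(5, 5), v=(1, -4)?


u . v = u_x*v_x + u_y*v_y = 5*1 + 5*(-4)
= 5 + (-20) = -15

-15


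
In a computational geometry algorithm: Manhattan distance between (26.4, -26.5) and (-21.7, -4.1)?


|26.4-(-21.7)| + |(-26.5)-(-4.1)| = 48.1 + 22.4 = 70.5

70.5
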